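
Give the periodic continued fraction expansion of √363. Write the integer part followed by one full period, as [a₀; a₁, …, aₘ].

[19; 19, 38]

a₀ = ⌊√363⌋ = 19.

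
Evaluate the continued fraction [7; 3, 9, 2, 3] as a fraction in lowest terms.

1501/205

Fold from the inside: start with 3/1.
  2 + 1/3 = 7/3
  9 + 3/7 = 66/7
  3 + 7/66 = 205/66
  7 + 66/205 = 1501/205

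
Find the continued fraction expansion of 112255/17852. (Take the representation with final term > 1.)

[6; 3, 2, 8, 6, 3, 7, 2]

112255 = 6*17852 + 5143
17852 = 3*5143 + 2423
5143 = 2*2423 + 297
2423 = 8*297 + 47
297 = 6*47 + 15
47 = 3*15 + 2
15 = 7*2 + 1
2 = 2*1 + 0  (stop)
So 112255/17852 = [6; 3, 2, 8, 6, 3, 7, 2].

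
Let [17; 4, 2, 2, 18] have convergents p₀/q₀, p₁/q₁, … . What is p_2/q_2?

155/9

Using pₖ = aₖpₖ₋₁ + pₖ₋₂, qₖ = aₖqₖ₋₁ + qₖ₋₂ (with p₋₁=1, p₋₂=0, q₋₁=0, q₋₂=1):
  k=0: a=17, p=17, q=1
  k=1: a=4, p=69, q=4
  k=2: a=2, p=155, q=9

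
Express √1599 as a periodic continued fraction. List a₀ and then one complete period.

[39; 1, 78]

a₀ = ⌊√1599⌋ = 39.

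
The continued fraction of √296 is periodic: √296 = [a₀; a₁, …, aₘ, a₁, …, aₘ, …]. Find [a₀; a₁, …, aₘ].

a₀ = ⌊√296⌋ = 17.
With m₀=0, d₀=1 and mₖ₊₁ = dₖaₖ − mₖ, dₖ₊₁ = (n − mₖ₊₁²)/dₖ, aₖ₊₁ = ⌊(a₀+mₖ₊₁)/dₖ₊₁⌋:
  k=1: m=17, d=7, a=4
  k=2: m=11, d=25, a=1
  k=3: m=14, d=4, a=7
  k=4: m=14, d=25, a=1
  k=5: m=11, d=7, a=4
  k=6: m=17, d=1, a=34
d=1 and a=2a₀=34 at k=6, so the next step gives (m, d) = (17, 7) again — its k=1 value — and the period has length 6.

[17; 4, 1, 7, 1, 4, 34]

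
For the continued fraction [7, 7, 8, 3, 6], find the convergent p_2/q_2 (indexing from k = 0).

Using pₖ = aₖpₖ₋₁ + pₖ₋₂, qₖ = aₖqₖ₋₁ + qₖ₋₂ (with p₋₁=1, p₋₂=0, q₋₁=0, q₋₂=1):
  k=0: a=7, p=7, q=1
  k=1: a=7, p=50, q=7
  k=2: a=8, p=407, q=57

407/57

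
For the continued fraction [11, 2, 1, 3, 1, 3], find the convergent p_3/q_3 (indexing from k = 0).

125/11

Using pₖ = aₖpₖ₋₁ + pₖ₋₂, qₖ = aₖqₖ₋₁ + qₖ₋₂ (with p₋₁=1, p₋₂=0, q₋₁=0, q₋₂=1):
  k=0: a=11, p=11, q=1
  k=1: a=2, p=23, q=2
  k=2: a=1, p=34, q=3
  k=3: a=3, p=125, q=11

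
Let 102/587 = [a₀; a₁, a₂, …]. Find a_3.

102 = 0·587 + 102   →  a_0 = 0
587 = 5·102 + 77   →  a_1 = 5
102 = 1·77 + 25   →  a_2 = 1
77 = 3·25 + 2   →  a_3 = 3

3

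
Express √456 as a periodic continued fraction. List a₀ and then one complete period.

[21; 2, 1, 4, 1, 2, 42]

a₀ = ⌊√456⌋ = 21.
With m₀=0, d₀=1 and mₖ₊₁ = dₖaₖ − mₖ, dₖ₊₁ = (n − mₖ₊₁²)/dₖ, aₖ₊₁ = ⌊(a₀+mₖ₊₁)/dₖ₊₁⌋:
  k=1: m=21, d=15, a=2
  k=2: m=9, d=25, a=1
  k=3: m=16, d=8, a=4
  k=4: m=16, d=25, a=1
  k=5: m=9, d=15, a=2
  k=6: m=21, d=1, a=42
d=1 and a=2a₀=42 at k=6, so the next step gives (m, d) = (21, 15) again — its k=1 value — and the period has length 6.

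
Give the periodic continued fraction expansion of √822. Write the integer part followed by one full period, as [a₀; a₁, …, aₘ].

a₀ = ⌊√822⌋ = 28.
With m₀=0, d₀=1 and mₖ₊₁ = dₖaₖ − mₖ, dₖ₊₁ = (n − mₖ₊₁²)/dₖ, aₖ₊₁ = ⌊(a₀+mₖ₊₁)/dₖ₊₁⌋:
  k=1: m=28, d=38, a=1
  k=2: m=10, d=19, a=2
  k=3: m=28, d=2, a=28
  k=4: m=28, d=19, a=2
  k=5: m=10, d=38, a=1
  k=6: m=28, d=1, a=56
d=1 and a=2a₀=56 at k=6, so the next step gives (m, d) = (28, 38) again — its k=1 value — and the period has length 6.

[28; 1, 2, 28, 2, 1, 56]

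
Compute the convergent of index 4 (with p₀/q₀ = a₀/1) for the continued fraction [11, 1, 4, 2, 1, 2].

Using pₖ = aₖpₖ₋₁ + pₖ₋₂, qₖ = aₖqₖ₋₁ + qₖ₋₂ (with p₋₁=1, p₋₂=0, q₋₁=0, q₋₂=1):
  k=0: a=11, p=11, q=1
  k=1: a=1, p=12, q=1
  k=2: a=4, p=59, q=5
  k=3: a=2, p=130, q=11
  k=4: a=1, p=189, q=16

189/16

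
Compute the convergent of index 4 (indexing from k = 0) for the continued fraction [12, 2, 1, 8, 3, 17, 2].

1000/81

Using pₖ = aₖpₖ₋₁ + pₖ₋₂, qₖ = aₖqₖ₋₁ + qₖ₋₂ (with p₋₁=1, p₋₂=0, q₋₁=0, q₋₂=1):
  k=0: a=12, p=12, q=1
  k=1: a=2, p=25, q=2
  k=2: a=1, p=37, q=3
  k=3: a=8, p=321, q=26
  k=4: a=3, p=1000, q=81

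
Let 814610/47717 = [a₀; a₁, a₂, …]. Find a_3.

814610 = 17·47717 + 3421   →  a_0 = 17
47717 = 13·3421 + 3244   →  a_1 = 13
3421 = 1·3244 + 177   →  a_2 = 1
3244 = 18·177 + 58   →  a_3 = 18

18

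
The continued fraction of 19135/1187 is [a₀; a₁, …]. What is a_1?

19135 = 16·1187 + 143   →  a_0 = 16
1187 = 8·143 + 43   →  a_1 = 8

8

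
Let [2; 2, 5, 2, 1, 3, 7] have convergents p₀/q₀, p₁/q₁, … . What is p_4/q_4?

Using pₖ = aₖpₖ₋₁ + pₖ₋₂, qₖ = aₖqₖ₋₁ + qₖ₋₂ (with p₋₁=1, p₋₂=0, q₋₁=0, q₋₂=1):
  k=0: a=2, p=2, q=1
  k=1: a=2, p=5, q=2
  k=2: a=5, p=27, q=11
  k=3: a=2, p=59, q=24
  k=4: a=1, p=86, q=35

86/35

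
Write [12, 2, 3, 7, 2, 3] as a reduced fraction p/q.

Using pₖ = aₖpₖ₋₁ + pₖ₋₂ and qₖ = aₖqₖ₋₁ + qₖ₋₂:
  k=0: a=12, p=12, q=1
  k=1: a=2, p=25, q=2
  k=2: a=3, p=87, q=7
  k=3: a=7, p=634, q=51
  k=4: a=2, p=1355, q=109
  k=5: a=3, p=4699, q=378

4699/378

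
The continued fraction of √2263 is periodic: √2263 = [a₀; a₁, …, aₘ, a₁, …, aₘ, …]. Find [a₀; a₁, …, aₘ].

a₀ = ⌊√2263⌋ = 47.
With m₀=0, d₀=1 and mₖ₊₁ = dₖaₖ − mₖ, dₖ₊₁ = (n − mₖ₊₁²)/dₖ, aₖ₊₁ = ⌊(a₀+mₖ₊₁)/dₖ₊₁⌋:
  k=1: m=47, d=54, a=1
  k=2: m=7, d=41, a=1
  k=3: m=34, d=27, a=3
  k=4: m=47, d=2, a=47
  k=5: m=47, d=27, a=3
  k=6: m=34, d=41, a=1
  k=7: m=7, d=54, a=1
  k=8: m=47, d=1, a=94
d=1 and a=2a₀=94 at k=8, so the next step gives (m, d) = (47, 54) again — its k=1 value — and the period has length 8.

[47; 1, 1, 3, 47, 3, 1, 1, 94]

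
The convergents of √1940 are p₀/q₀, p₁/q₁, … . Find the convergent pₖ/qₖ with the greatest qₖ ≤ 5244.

√1940 = [44; 22, 88, …] (period length 2).
Convergents:
  p_0/q_0 = 44/1
  p_1/q_1 = 969/22
  p_2/q_2 = 85316/1937
  p_3/q_3 = 1877921/42636
q_2 = 1937 ≤ 5244 < 42636 = q_3, so the answer is 85316/1937.

85316/1937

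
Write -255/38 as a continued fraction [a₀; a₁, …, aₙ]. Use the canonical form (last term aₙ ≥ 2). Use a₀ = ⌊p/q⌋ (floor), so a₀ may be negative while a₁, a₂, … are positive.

[-7; 3, 2, 5]

-255 = -7·38 + 11
38 = 3·11 + 5
11 = 2·5 + 1
5 = 5·1 + 0  (stop)
So -255/38 = [-7; 3, 2, 5].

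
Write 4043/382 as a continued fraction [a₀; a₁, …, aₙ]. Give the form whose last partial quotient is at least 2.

[10; 1, 1, 2, 2, 15, 2]

4043 = 10*382 + 223
382 = 1*223 + 159
223 = 1*159 + 64
159 = 2*64 + 31
64 = 2*31 + 2
31 = 15*2 + 1
2 = 2*1 + 0  (stop)
So 4043/382 = [10; 1, 1, 2, 2, 15, 2].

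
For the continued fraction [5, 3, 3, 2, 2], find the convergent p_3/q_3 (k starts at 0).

Using pₖ = aₖpₖ₋₁ + pₖ₋₂, qₖ = aₖqₖ₋₁ + qₖ₋₂ (with p₋₁=1, p₋₂=0, q₋₁=0, q₋₂=1):
  k=0: a=5, p=5, q=1
  k=1: a=3, p=16, q=3
  k=2: a=3, p=53, q=10
  k=3: a=2, p=122, q=23

122/23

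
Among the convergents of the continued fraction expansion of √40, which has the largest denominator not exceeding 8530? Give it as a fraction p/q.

√40 = [6; 3, 12, …] (period length 2).
Convergents:
  p_0/q_0 = 6/1
  p_1/q_1 = 19/3
  p_2/q_2 = 234/37
  p_3/q_3 = 721/114
  p_4/q_4 = 8886/1405
  p_5/q_5 = 27379/4329
  p_6/q_6 = 337434/53353
q_5 = 4329 ≤ 8530 < 53353 = q_6, so the answer is 27379/4329.

27379/4329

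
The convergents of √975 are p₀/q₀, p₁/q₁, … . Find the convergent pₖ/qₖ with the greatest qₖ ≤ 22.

√975 = [31; 4, 2, 4, 62, …] (period length 4).
Convergents:
  p_0/q_0 = 31/1
  p_1/q_1 = 125/4
  p_2/q_2 = 281/9
  p_3/q_3 = 1249/40
q_2 = 9 ≤ 22 < 40 = q_3, so the answer is 281/9.

281/9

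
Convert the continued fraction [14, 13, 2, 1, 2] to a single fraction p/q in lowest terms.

1506/107

Fold from the inside: start with 2/1.
  1 + 1/2 = 3/2
  2 + 2/3 = 8/3
  13 + 3/8 = 107/8
  14 + 8/107 = 1506/107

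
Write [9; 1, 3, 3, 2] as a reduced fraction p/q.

Fold from the inside: start with 2/1.
  3 + 1/2 = 7/2
  3 + 2/7 = 23/7
  1 + 7/23 = 30/23
  9 + 23/30 = 293/30

293/30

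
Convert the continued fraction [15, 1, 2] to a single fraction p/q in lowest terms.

47/3

Using pₖ = aₖpₖ₋₁ + pₖ₋₂ and qₖ = aₖqₖ₋₁ + qₖ₋₂:
  k=0: a=15, p=15, q=1
  k=1: a=1, p=16, q=1
  k=2: a=2, p=47, q=3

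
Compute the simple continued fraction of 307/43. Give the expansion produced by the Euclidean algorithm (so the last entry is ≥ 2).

307 = 7×43 + 6
43 = 7×6 + 1
6 = 6×1 + 0  (stop)
So 307/43 = [7; 7, 6].

[7; 7, 6]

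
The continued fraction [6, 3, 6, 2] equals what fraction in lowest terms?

Using pₖ = aₖpₖ₋₁ + pₖ₋₂ and qₖ = aₖqₖ₋₁ + qₖ₋₂:
  k=0: a=6, p=6, q=1
  k=1: a=3, p=19, q=3
  k=2: a=6, p=120, q=19
  k=3: a=2, p=259, q=41

259/41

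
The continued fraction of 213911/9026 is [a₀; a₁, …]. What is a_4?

17

213911 = 23·9026 + 6313   →  a_0 = 23
9026 = 1·6313 + 2713   →  a_1 = 1
6313 = 2·2713 + 887   →  a_2 = 2
2713 = 3·887 + 52   →  a_3 = 3
887 = 17·52 + 3   →  a_4 = 17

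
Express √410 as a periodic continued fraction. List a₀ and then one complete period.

a₀ = ⌊√410⌋ = 20.

[20; 4, 40]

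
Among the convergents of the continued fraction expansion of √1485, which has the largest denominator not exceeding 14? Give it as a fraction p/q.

501/13

√1485 = [38; 1, 1, 6, 1, 1, 76, …] (period length 6).
Convergents:
  p_0/q_0 = 38/1
  p_1/q_1 = 39/1
  p_2/q_2 = 77/2
  p_3/q_3 = 501/13
  p_4/q_4 = 578/15
q_3 = 13 ≤ 14 < 15 = q_4, so the answer is 501/13.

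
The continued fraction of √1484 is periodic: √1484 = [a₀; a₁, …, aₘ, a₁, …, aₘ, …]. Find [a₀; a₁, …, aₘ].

a₀ = ⌊√1484⌋ = 38.
With m₀=0, d₀=1 and mₖ₊₁ = dₖaₖ − mₖ, dₖ₊₁ = (n − mₖ₊₁²)/dₖ, aₖ₊₁ = ⌊(a₀+mₖ₊₁)/dₖ₊₁⌋:
  k=1: m=38, d=40, a=1
  k=2: m=2, d=37, a=1
  k=3: m=35, d=7, a=10
  k=4: m=35, d=37, a=1
  k=5: m=2, d=40, a=1
  k=6: m=38, d=1, a=76
d=1 and a=2a₀=76 at k=6, so the next step gives (m, d) = (38, 40) again — its k=1 value — and the period has length 6.

[38; 1, 1, 10, 1, 1, 76]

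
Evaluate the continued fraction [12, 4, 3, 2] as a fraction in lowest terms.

367/30

Using pₖ = aₖpₖ₋₁ + pₖ₋₂ and qₖ = aₖqₖ₋₁ + qₖ₋₂:
  k=0: a=12, p=12, q=1
  k=1: a=4, p=49, q=4
  k=2: a=3, p=159, q=13
  k=3: a=2, p=367, q=30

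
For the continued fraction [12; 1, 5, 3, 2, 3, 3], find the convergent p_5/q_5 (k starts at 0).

Using pₖ = aₖpₖ₋₁ + pₖ₋₂, qₖ = aₖqₖ₋₁ + qₖ₋₂ (with p₋₁=1, p₋₂=0, q₋₁=0, q₋₂=1):
  k=0: a=12, p=12, q=1
  k=1: a=1, p=13, q=1
  k=2: a=5, p=77, q=6
  k=3: a=3, p=244, q=19
  k=4: a=2, p=565, q=44
  k=5: a=3, p=1939, q=151

1939/151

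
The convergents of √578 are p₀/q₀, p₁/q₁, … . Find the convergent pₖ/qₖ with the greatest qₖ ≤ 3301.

√578 = [24; 24, 48, …] (period length 2).
Convergents:
  p_0/q_0 = 24/1
  p_1/q_1 = 577/24
  p_2/q_2 = 27720/1153
  p_3/q_3 = 665857/27696
q_2 = 1153 ≤ 3301 < 27696 = q_3, so the answer is 27720/1153.

27720/1153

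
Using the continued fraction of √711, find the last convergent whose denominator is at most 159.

√711 = [26; 1, 1, 1, 52, …] (period length 4).
Convergents:
  p_0/q_0 = 26/1
  p_1/q_1 = 27/1
  p_2/q_2 = 53/2
  p_3/q_3 = 80/3
  p_4/q_4 = 4213/158
  p_5/q_5 = 4293/161
q_4 = 158 ≤ 159 < 161 = q_5, so the answer is 4213/158.

4213/158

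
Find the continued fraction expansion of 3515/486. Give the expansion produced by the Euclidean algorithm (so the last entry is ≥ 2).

3515 = 7·486 + 113
486 = 4·113 + 34
113 = 3·34 + 11
34 = 3·11 + 1
11 = 11·1 + 0  (stop)
So 3515/486 = [7; 4, 3, 3, 11].

[7; 4, 3, 3, 11]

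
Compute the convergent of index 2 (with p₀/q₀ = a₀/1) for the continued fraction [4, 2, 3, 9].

31/7

Using pₖ = aₖpₖ₋₁ + pₖ₋₂, qₖ = aₖqₖ₋₁ + qₖ₋₂ (with p₋₁=1, p₋₂=0, q₋₁=0, q₋₂=1):
  k=0: a=4, p=4, q=1
  k=1: a=2, p=9, q=2
  k=2: a=3, p=31, q=7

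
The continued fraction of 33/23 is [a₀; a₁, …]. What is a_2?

33 = 1·23 + 10   →  a_0 = 1
23 = 2·10 + 3   →  a_1 = 2
10 = 3·3 + 1   →  a_2 = 3

3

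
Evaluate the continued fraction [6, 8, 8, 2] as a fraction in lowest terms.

Fold from the inside: start with 2/1.
  8 + 1/2 = 17/2
  8 + 2/17 = 138/17
  6 + 17/138 = 845/138

845/138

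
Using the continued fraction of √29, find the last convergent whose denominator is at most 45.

70/13

√29 = [5; 2, 1, 1, 2, 10, …] (period length 5).
Convergents:
  p_0/q_0 = 5/1
  p_1/q_1 = 11/2
  p_2/q_2 = 16/3
  p_3/q_3 = 27/5
  p_4/q_4 = 70/13
  p_5/q_5 = 727/135
q_4 = 13 ≤ 45 < 135 = q_5, so the answer is 70/13.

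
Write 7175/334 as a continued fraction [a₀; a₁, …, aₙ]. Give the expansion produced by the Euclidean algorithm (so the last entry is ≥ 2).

[21; 2, 13, 2, 2, 2]

7175 = 21·334 + 161
334 = 2·161 + 12
161 = 13·12 + 5
12 = 2·5 + 2
5 = 2·2 + 1
2 = 2·1 + 0  (stop)
So 7175/334 = [21; 2, 13, 2, 2, 2].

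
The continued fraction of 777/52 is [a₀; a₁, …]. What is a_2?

777 = 14·52 + 49   →  a_0 = 14
52 = 1·49 + 3   →  a_1 = 1
49 = 16·3 + 1   →  a_2 = 16

16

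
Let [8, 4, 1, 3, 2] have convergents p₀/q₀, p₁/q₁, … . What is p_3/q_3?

Using pₖ = aₖpₖ₋₁ + pₖ₋₂, qₖ = aₖqₖ₋₁ + qₖ₋₂ (with p₋₁=1, p₋₂=0, q₋₁=0, q₋₂=1):
  k=0: a=8, p=8, q=1
  k=1: a=4, p=33, q=4
  k=2: a=1, p=41, q=5
  k=3: a=3, p=156, q=19

156/19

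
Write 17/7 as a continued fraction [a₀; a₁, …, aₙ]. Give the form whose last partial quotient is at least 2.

[2; 2, 3]

17 = 2*7 + 3
7 = 2*3 + 1
3 = 3*1 + 0  (stop)
So 17/7 = [2; 2, 3].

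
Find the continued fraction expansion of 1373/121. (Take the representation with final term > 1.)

1373 = 11×121 + 42
121 = 2×42 + 37
42 = 1×37 + 5
37 = 7×5 + 2
5 = 2×2 + 1
2 = 2×1 + 0  (stop)
So 1373/121 = [11; 2, 1, 7, 2, 2].

[11; 2, 1, 7, 2, 2]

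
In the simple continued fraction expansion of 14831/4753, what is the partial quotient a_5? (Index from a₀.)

6

14831 = 3·4753 + 572   →  a_0 = 3
4753 = 8·572 + 177   →  a_1 = 8
572 = 3·177 + 41   →  a_2 = 3
177 = 4·41 + 13   →  a_3 = 4
41 = 3·13 + 2   →  a_4 = 3
13 = 6·2 + 1   →  a_5 = 6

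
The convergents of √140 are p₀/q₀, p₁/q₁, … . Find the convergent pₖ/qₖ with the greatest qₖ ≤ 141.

1621/137

√140 = [11; 1, 4, 1, 22, …] (period length 4).
Convergents:
  p_0/q_0 = 11/1
  p_1/q_1 = 12/1
  p_2/q_2 = 59/5
  p_3/q_3 = 71/6
  p_4/q_4 = 1621/137
  p_5/q_5 = 1692/143
q_4 = 137 ≤ 141 < 143 = q_5, so the answer is 1621/137.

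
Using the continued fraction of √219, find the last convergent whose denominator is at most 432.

2205/149

√219 = [14; 1, 3, 1, 28, …] (period length 4).
Convergents:
  p_0/q_0 = 14/1
  p_1/q_1 = 15/1
  p_2/q_2 = 59/4
  p_3/q_3 = 74/5
  p_4/q_4 = 2131/144
  p_5/q_5 = 2205/149
  p_6/q_6 = 8746/591
q_5 = 149 ≤ 432 < 591 = q_6, so the answer is 2205/149.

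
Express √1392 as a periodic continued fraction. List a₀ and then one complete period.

a₀ = ⌊√1392⌋ = 37.
With m₀=0, d₀=1 and mₖ₊₁ = dₖaₖ − mₖ, dₖ₊₁ = (n − mₖ₊₁²)/dₖ, aₖ₊₁ = ⌊(a₀+mₖ₊₁)/dₖ₊₁⌋:
  k=1: m=37, d=23, a=3
  k=2: m=32, d=16, a=4
  k=3: m=32, d=23, a=3
  k=4: m=37, d=1, a=74
d=1 and a=2a₀=74 at k=4, so the next step gives (m, d) = (37, 23) again — its k=1 value — and the period has length 4.

[37; 3, 4, 3, 74]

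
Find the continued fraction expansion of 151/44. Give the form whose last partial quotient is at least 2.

[3; 2, 3, 6]

151 = 3*44 + 19
44 = 2*19 + 6
19 = 3*6 + 1
6 = 6*1 + 0  (stop)
So 151/44 = [3; 2, 3, 6].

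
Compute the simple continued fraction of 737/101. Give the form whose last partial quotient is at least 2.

[7; 3, 2, 1, 2, 1, 2]

737 = 7*101 + 30
101 = 3*30 + 11
30 = 2*11 + 8
11 = 1*8 + 3
8 = 2*3 + 2
3 = 1*2 + 1
2 = 2*1 + 0  (stop)
So 737/101 = [7; 3, 2, 1, 2, 1, 2].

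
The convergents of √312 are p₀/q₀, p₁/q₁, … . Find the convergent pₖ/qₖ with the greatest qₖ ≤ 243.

3727/211

√312 = [17; 1, 1, 1, 34, …] (period length 4).
Convergents:
  p_0/q_0 = 17/1
  p_1/q_1 = 18/1
  p_2/q_2 = 35/2
  p_3/q_3 = 53/3
  p_4/q_4 = 1837/104
  p_5/q_5 = 1890/107
  p_6/q_6 = 3727/211
  p_7/q_7 = 5617/318
q_6 = 211 ≤ 243 < 318 = q_7, so the answer is 3727/211.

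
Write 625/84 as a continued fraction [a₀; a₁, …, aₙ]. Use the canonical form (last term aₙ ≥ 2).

[7; 2, 3, 1, 2, 3]

625 = 7×84 + 37
84 = 2×37 + 10
37 = 3×10 + 7
10 = 1×7 + 3
7 = 2×3 + 1
3 = 3×1 + 0  (stop)
So 625/84 = [7; 2, 3, 1, 2, 3].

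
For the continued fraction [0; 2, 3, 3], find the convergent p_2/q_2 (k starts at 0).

Using pₖ = aₖpₖ₋₁ + pₖ₋₂, qₖ = aₖqₖ₋₁ + qₖ₋₂ (with p₋₁=1, p₋₂=0, q₋₁=0, q₋₂=1):
  k=0: a=0, p=0, q=1
  k=1: a=2, p=1, q=2
  k=2: a=3, p=3, q=7

3/7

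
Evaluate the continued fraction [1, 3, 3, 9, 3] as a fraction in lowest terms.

376/289

Using pₖ = aₖpₖ₋₁ + pₖ₋₂ and qₖ = aₖqₖ₋₁ + qₖ₋₂:
  k=0: a=1, p=1, q=1
  k=1: a=3, p=4, q=3
  k=2: a=3, p=13, q=10
  k=3: a=9, p=121, q=93
  k=4: a=3, p=376, q=289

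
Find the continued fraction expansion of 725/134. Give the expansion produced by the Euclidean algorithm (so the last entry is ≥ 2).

[5; 2, 2, 3, 2, 3]

725 = 5×134 + 55
134 = 2×55 + 24
55 = 2×24 + 7
24 = 3×7 + 3
7 = 2×3 + 1
3 = 3×1 + 0  (stop)
So 725/134 = [5; 2, 2, 3, 2, 3].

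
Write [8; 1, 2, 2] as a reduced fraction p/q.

Using pₖ = aₖpₖ₋₁ + pₖ₋₂ and qₖ = aₖqₖ₋₁ + qₖ₋₂:
  k=0: a=8, p=8, q=1
  k=1: a=1, p=9, q=1
  k=2: a=2, p=26, q=3
  k=3: a=2, p=61, q=7

61/7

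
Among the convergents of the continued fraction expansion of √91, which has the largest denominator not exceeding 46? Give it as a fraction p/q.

124/13

√91 = [9; 1, 1, 5, 1, 5, 1, 1, 18, …] (period length 8).
Convergents:
  p_0/q_0 = 9/1
  p_1/q_1 = 10/1
  p_2/q_2 = 19/2
  p_3/q_3 = 105/11
  p_4/q_4 = 124/13
  p_5/q_5 = 725/76
q_4 = 13 ≤ 46 < 76 = q_5, so the answer is 124/13.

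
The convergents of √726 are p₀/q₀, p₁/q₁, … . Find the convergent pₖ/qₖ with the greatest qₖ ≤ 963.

25678/953

√726 = [26; 1, 16, 1, 52, …] (period length 4).
Convergents:
  p_0/q_0 = 26/1
  p_1/q_1 = 27/1
  p_2/q_2 = 458/17
  p_3/q_3 = 485/18
  p_4/q_4 = 25678/953
  p_5/q_5 = 26163/971
q_4 = 953 ≤ 963 < 971 = q_5, so the answer is 25678/953.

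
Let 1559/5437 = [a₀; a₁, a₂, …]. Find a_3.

19

1559 = 0·5437 + 1559   →  a_0 = 0
5437 = 3·1559 + 760   →  a_1 = 3
1559 = 2·760 + 39   →  a_2 = 2
760 = 19·39 + 19   →  a_3 = 19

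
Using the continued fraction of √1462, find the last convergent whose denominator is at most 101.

√1462 = [38; 4, 4, 4, 76, …] (period length 4).
Convergents:
  p_0/q_0 = 38/1
  p_1/q_1 = 153/4
  p_2/q_2 = 650/17
  p_3/q_3 = 2753/72
  p_4/q_4 = 209878/5489
q_3 = 72 ≤ 101 < 5489 = q_4, so the answer is 2753/72.

2753/72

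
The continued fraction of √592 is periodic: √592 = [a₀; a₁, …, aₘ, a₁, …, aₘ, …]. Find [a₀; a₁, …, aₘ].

[24; 3, 48]

a₀ = ⌊√592⌋ = 24.
With m₀=0, d₀=1 and mₖ₊₁ = dₖaₖ − mₖ, dₖ₊₁ = (n − mₖ₊₁²)/dₖ, aₖ₊₁ = ⌊(a₀+mₖ₊₁)/dₖ₊₁⌋:
  k=1: m=24, d=16, a=3
  k=2: m=24, d=1, a=48
d=1 and a=2a₀=48 at k=2, so the next step gives (m, d) = (24, 16) again — its k=1 value — and the period has length 2.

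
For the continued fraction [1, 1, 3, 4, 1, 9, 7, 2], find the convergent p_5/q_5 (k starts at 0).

Using pₖ = aₖpₖ₋₁ + pₖ₋₂, qₖ = aₖqₖ₋₁ + qₖ₋₂ (with p₋₁=1, p₋₂=0, q₋₁=0, q₋₂=1):
  k=0: a=1, p=1, q=1
  k=1: a=1, p=2, q=1
  k=2: a=3, p=7, q=4
  k=3: a=4, p=30, q=17
  k=4: a=1, p=37, q=21
  k=5: a=9, p=363, q=206

363/206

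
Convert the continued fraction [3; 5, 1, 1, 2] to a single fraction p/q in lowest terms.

89/28

Fold from the inside: start with 2/1.
  1 + 1/2 = 3/2
  1 + 2/3 = 5/3
  5 + 3/5 = 28/5
  3 + 5/28 = 89/28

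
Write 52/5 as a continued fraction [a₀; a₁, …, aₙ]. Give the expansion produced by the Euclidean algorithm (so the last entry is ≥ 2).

52 = 10×5 + 2
5 = 2×2 + 1
2 = 2×1 + 0  (stop)
So 52/5 = [10; 2, 2].

[10; 2, 2]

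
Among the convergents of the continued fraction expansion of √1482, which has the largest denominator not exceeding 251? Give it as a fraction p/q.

5890/153

√1482 = [38; 2, 76, …] (period length 2).
Convergents:
  p_0/q_0 = 38/1
  p_1/q_1 = 77/2
  p_2/q_2 = 5890/153
  p_3/q_3 = 11857/308
q_2 = 153 ≤ 251 < 308 = q_3, so the answer is 5890/153.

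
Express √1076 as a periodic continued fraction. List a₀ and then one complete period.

a₀ = ⌊√1076⌋ = 32.
With m₀=0, d₀=1 and mₖ₊₁ = dₖaₖ − mₖ, dₖ₊₁ = (n − mₖ₊₁²)/dₖ, aₖ₊₁ = ⌊(a₀+mₖ₊₁)/dₖ₊₁⌋:
  k=1: m=32, d=52, a=1
  k=2: m=20, d=13, a=4
  k=3: m=32, d=4, a=16
  k=4: m=32, d=13, a=4
  k=5: m=20, d=52, a=1
  k=6: m=32, d=1, a=64
d=1 and a=2a₀=64 at k=6, so the next step gives (m, d) = (32, 52) again — its k=1 value — and the period has length 6.

[32; 1, 4, 16, 4, 1, 64]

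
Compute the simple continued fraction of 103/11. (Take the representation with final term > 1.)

[9; 2, 1, 3]

103 = 9*11 + 4
11 = 2*4 + 3
4 = 1*3 + 1
3 = 3*1 + 0  (stop)
So 103/11 = [9; 2, 1, 3].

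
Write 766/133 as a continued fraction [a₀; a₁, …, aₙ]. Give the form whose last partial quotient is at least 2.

[5; 1, 3, 6, 2, 2]

766 = 5*133 + 101
133 = 1*101 + 32
101 = 3*32 + 5
32 = 6*5 + 2
5 = 2*2 + 1
2 = 2*1 + 0  (stop)
So 766/133 = [5; 1, 3, 6, 2, 2].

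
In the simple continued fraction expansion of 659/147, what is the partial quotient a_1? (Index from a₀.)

2

659 = 4·147 + 71   →  a_0 = 4
147 = 2·71 + 5   →  a_1 = 2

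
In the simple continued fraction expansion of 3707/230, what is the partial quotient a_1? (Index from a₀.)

8

3707 = 16·230 + 27   →  a_0 = 16
230 = 8·27 + 14   →  a_1 = 8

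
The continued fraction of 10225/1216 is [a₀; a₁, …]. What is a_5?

10225 = 8·1216 + 497   →  a_0 = 8
1216 = 2·497 + 222   →  a_1 = 2
497 = 2·222 + 53   →  a_2 = 2
222 = 4·53 + 10   →  a_3 = 4
53 = 5·10 + 3   →  a_4 = 5
10 = 3·3 + 1   →  a_5 = 3

3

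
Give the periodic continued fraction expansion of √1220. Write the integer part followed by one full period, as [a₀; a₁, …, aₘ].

a₀ = ⌊√1220⌋ = 34.
With m₀=0, d₀=1 and mₖ₊₁ = dₖaₖ − mₖ, dₖ₊₁ = (n − mₖ₊₁²)/dₖ, aₖ₊₁ = ⌊(a₀+mₖ₊₁)/dₖ₊₁⌋:
  k=1: m=34, d=64, a=1
  k=2: m=30, d=5, a=12
  k=3: m=30, d=64, a=1
  k=4: m=34, d=1, a=68
d=1 and a=2a₀=68 at k=4, so the next step gives (m, d) = (34, 64) again — its k=1 value — and the period has length 4.

[34; 1, 12, 1, 68]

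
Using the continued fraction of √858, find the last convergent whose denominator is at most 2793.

√858 = [29; 3, 2, 3, 58, …] (period length 4).
Convergents:
  p_0/q_0 = 29/1
  p_1/q_1 = 88/3
  p_2/q_2 = 205/7
  p_3/q_3 = 703/24
  p_4/q_4 = 40979/1399
  p_5/q_5 = 123640/4221
q_4 = 1399 ≤ 2793 < 4221 = q_5, so the answer is 40979/1399.

40979/1399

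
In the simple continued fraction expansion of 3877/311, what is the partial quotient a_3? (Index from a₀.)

3877 = 12·311 + 145   →  a_0 = 12
311 = 2·145 + 21   →  a_1 = 2
145 = 6·21 + 19   →  a_2 = 6
21 = 1·19 + 2   →  a_3 = 1

1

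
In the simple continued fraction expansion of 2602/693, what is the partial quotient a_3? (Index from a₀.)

13

2602 = 3·693 + 523   →  a_0 = 3
693 = 1·523 + 170   →  a_1 = 1
523 = 3·170 + 13   →  a_2 = 3
170 = 13·13 + 1   →  a_3 = 13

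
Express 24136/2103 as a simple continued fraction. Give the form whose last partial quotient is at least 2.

[11; 2, 10, 2, 1, 15, 2]

24136 = 11·2103 + 1003
2103 = 2·1003 + 97
1003 = 10·97 + 33
97 = 2·33 + 31
33 = 1·31 + 2
31 = 15·2 + 1
2 = 2·1 + 0  (stop)
So 24136/2103 = [11; 2, 10, 2, 1, 15, 2].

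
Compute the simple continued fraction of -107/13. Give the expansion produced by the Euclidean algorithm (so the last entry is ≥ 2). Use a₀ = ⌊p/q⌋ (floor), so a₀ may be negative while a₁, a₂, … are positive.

-107 = -9×13 + 10
13 = 1×10 + 3
10 = 3×3 + 1
3 = 3×1 + 0  (stop)
So -107/13 = [-9; 1, 3, 3].

[-9; 1, 3, 3]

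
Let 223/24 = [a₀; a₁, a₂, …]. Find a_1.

3

223 = 9·24 + 7   →  a_0 = 9
24 = 3·7 + 3   →  a_1 = 3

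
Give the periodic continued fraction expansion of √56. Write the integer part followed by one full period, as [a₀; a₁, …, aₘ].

a₀ = ⌊√56⌋ = 7.
With m₀=0, d₀=1 and mₖ₊₁ = dₖaₖ − mₖ, dₖ₊₁ = (n − mₖ₊₁²)/dₖ, aₖ₊₁ = ⌊(a₀+mₖ₊₁)/dₖ₊₁⌋:
  k=1: m=7, d=7, a=2
  k=2: m=7, d=1, a=14
d=1 and a=2a₀=14 at k=2, so the next step gives (m, d) = (7, 7) again — its k=1 value — and the period has length 2.

[7; 2, 14]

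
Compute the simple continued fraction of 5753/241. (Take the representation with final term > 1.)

[23; 1, 6, 1, 3, 2, 3]

5753 = 23*241 + 210
241 = 1*210 + 31
210 = 6*31 + 24
31 = 1*24 + 7
24 = 3*7 + 3
7 = 2*3 + 1
3 = 3*1 + 0  (stop)
So 5753/241 = [23; 1, 6, 1, 3, 2, 3].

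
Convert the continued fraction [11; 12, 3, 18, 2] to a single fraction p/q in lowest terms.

15436/1393

Fold from the inside: start with 2/1.
  18 + 1/2 = 37/2
  3 + 2/37 = 113/37
  12 + 37/113 = 1393/113
  11 + 113/1393 = 15436/1393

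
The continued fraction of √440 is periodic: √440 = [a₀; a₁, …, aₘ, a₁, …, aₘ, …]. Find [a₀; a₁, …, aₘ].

[20; 1, 40]

a₀ = ⌊√440⌋ = 20.
With m₀=0, d₀=1 and mₖ₊₁ = dₖaₖ − mₖ, dₖ₊₁ = (n − mₖ₊₁²)/dₖ, aₖ₊₁ = ⌊(a₀+mₖ₊₁)/dₖ₊₁⌋:
  k=1: m=20, d=40, a=1
  k=2: m=20, d=1, a=40
d=1 and a=2a₀=40 at k=2, so the next step gives (m, d) = (20, 40) again — its k=1 value — and the period has length 2.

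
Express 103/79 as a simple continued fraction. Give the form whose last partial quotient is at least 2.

[1; 3, 3, 2, 3]

103 = 1·79 + 24
79 = 3·24 + 7
24 = 3·7 + 3
7 = 2·3 + 1
3 = 3·1 + 0  (stop)
So 103/79 = [1; 3, 3, 2, 3].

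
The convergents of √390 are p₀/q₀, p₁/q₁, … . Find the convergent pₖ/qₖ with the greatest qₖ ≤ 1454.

12481/632

√390 = [19; 1, 2, 1, 38, …] (period length 4).
Convergents:
  p_0/q_0 = 19/1
  p_1/q_1 = 20/1
  p_2/q_2 = 59/3
  p_3/q_3 = 79/4
  p_4/q_4 = 3061/155
  p_5/q_5 = 3140/159
  p_6/q_6 = 9341/473
  p_7/q_7 = 12481/632
  p_8/q_8 = 483619/24489
q_7 = 632 ≤ 1454 < 24489 = q_8, so the answer is 12481/632.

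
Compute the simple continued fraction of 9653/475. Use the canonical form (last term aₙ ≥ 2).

[20; 3, 9, 1, 1, 3, 2]

9653 = 20*475 + 153
475 = 3*153 + 16
153 = 9*16 + 9
16 = 1*9 + 7
9 = 1*7 + 2
7 = 3*2 + 1
2 = 2*1 + 0  (stop)
So 9653/475 = [20; 3, 9, 1, 1, 3, 2].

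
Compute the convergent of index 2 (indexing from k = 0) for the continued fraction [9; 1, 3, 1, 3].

39/4

Using pₖ = aₖpₖ₋₁ + pₖ₋₂, qₖ = aₖqₖ₋₁ + qₖ₋₂ (with p₋₁=1, p₋₂=0, q₋₁=0, q₋₂=1):
  k=0: a=9, p=9, q=1
  k=1: a=1, p=10, q=1
  k=2: a=3, p=39, q=4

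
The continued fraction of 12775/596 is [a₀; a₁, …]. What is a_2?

12775 = 21·596 + 259   →  a_0 = 21
596 = 2·259 + 78   →  a_1 = 2
259 = 3·78 + 25   →  a_2 = 3

3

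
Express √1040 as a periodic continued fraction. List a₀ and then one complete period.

a₀ = ⌊√1040⌋ = 32.
With m₀=0, d₀=1 and mₖ₊₁ = dₖaₖ − mₖ, dₖ₊₁ = (n − mₖ₊₁²)/dₖ, aₖ₊₁ = ⌊(a₀+mₖ₊₁)/dₖ₊₁⌋:
  k=1: m=32, d=16, a=4
  k=2: m=32, d=1, a=64
d=1 and a=2a₀=64 at k=2, so the next step gives (m, d) = (32, 16) again — its k=1 value — and the period has length 2.

[32; 4, 64]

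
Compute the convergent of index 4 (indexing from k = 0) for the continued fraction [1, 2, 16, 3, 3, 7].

Using pₖ = aₖpₖ₋₁ + pₖ₋₂, qₖ = aₖqₖ₋₁ + qₖ₋₂ (with p₋₁=1, p₋₂=0, q₋₁=0, q₋₂=1):
  k=0: a=1, p=1, q=1
  k=1: a=2, p=3, q=2
  k=2: a=16, p=49, q=33
  k=3: a=3, p=150, q=101
  k=4: a=3, p=499, q=336

499/336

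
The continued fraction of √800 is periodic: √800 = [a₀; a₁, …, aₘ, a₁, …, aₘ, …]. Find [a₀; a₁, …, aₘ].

a₀ = ⌊√800⌋ = 28.
With m₀=0, d₀=1 and mₖ₊₁ = dₖaₖ − mₖ, dₖ₊₁ = (n − mₖ₊₁²)/dₖ, aₖ₊₁ = ⌊(a₀+mₖ₊₁)/dₖ₊₁⌋:
  k=1: m=28, d=16, a=3
  k=2: m=20, d=25, a=1
  k=3: m=5, d=31, a=1
  k=4: m=26, d=4, a=13
  k=5: m=26, d=31, a=1
  k=6: m=5, d=25, a=1
  k=7: m=20, d=16, a=3
  k=8: m=28, d=1, a=56
d=1 and a=2a₀=56 at k=8, so the next step gives (m, d) = (28, 16) again — its k=1 value — and the period has length 8.

[28; 3, 1, 1, 13, 1, 1, 3, 56]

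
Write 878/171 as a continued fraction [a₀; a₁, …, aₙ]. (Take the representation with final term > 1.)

[5; 7, 2, 3, 3]

878 = 5·171 + 23
171 = 7·23 + 10
23 = 2·10 + 3
10 = 3·3 + 1
3 = 3·1 + 0  (stop)
So 878/171 = [5; 7, 2, 3, 3].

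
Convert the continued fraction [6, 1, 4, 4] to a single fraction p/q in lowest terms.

Using pₖ = aₖpₖ₋₁ + pₖ₋₂ and qₖ = aₖqₖ₋₁ + qₖ₋₂:
  k=0: a=6, p=6, q=1
  k=1: a=1, p=7, q=1
  k=2: a=4, p=34, q=5
  k=3: a=4, p=143, q=21

143/21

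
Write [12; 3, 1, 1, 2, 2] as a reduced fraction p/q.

528/43

Using pₖ = aₖpₖ₋₁ + pₖ₋₂ and qₖ = aₖqₖ₋₁ + qₖ₋₂:
  k=0: a=12, p=12, q=1
  k=1: a=3, p=37, q=3
  k=2: a=1, p=49, q=4
  k=3: a=1, p=86, q=7
  k=4: a=2, p=221, q=18
  k=5: a=2, p=528, q=43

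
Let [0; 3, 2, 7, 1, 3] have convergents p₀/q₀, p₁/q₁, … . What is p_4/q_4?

17/59

Using pₖ = aₖpₖ₋₁ + pₖ₋₂, qₖ = aₖqₖ₋₁ + qₖ₋₂ (with p₋₁=1, p₋₂=0, q₋₁=0, q₋₂=1):
  k=0: a=0, p=0, q=1
  k=1: a=3, p=1, q=3
  k=2: a=2, p=2, q=7
  k=3: a=7, p=15, q=52
  k=4: a=1, p=17, q=59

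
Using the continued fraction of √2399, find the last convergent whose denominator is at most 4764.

232751/4752

√2399 = [48; 1, 47, 1, 96, …] (period length 4).
Convergents:
  p_0/q_0 = 48/1
  p_1/q_1 = 49/1
  p_2/q_2 = 2351/48
  p_3/q_3 = 2400/49
  p_4/q_4 = 232751/4752
  p_5/q_5 = 235151/4801
q_4 = 4752 ≤ 4764 < 4801 = q_5, so the answer is 232751/4752.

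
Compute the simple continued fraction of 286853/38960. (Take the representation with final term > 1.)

286853 = 7·38960 + 14133
38960 = 2·14133 + 10694
14133 = 1·10694 + 3439
10694 = 3·3439 + 377
3439 = 9·377 + 46
377 = 8·46 + 9
46 = 5·9 + 1
9 = 9·1 + 0  (stop)
So 286853/38960 = [7; 2, 1, 3, 9, 8, 5, 9].

[7; 2, 1, 3, 9, 8, 5, 9]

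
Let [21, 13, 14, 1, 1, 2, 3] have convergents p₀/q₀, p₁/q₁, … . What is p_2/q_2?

3857/183

Using pₖ = aₖpₖ₋₁ + pₖ₋₂, qₖ = aₖqₖ₋₁ + qₖ₋₂ (with p₋₁=1, p₋₂=0, q₋₁=0, q₋₂=1):
  k=0: a=21, p=21, q=1
  k=1: a=13, p=274, q=13
  k=2: a=14, p=3857, q=183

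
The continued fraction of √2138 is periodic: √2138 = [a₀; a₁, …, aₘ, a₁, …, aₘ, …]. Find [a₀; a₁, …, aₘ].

[46; 4, 5, 5, 4, 92]

a₀ = ⌊√2138⌋ = 46.
With m₀=0, d₀=1 and mₖ₊₁ = dₖaₖ − mₖ, dₖ₊₁ = (n − mₖ₊₁²)/dₖ, aₖ₊₁ = ⌊(a₀+mₖ₊₁)/dₖ₊₁⌋:
  k=1: m=46, d=22, a=4
  k=2: m=42, d=17, a=5
  k=3: m=43, d=17, a=5
  k=4: m=42, d=22, a=4
  k=5: m=46, d=1, a=92
d=1 and a=2a₀=92 at k=5, so the next step gives (m, d) = (46, 22) again — its k=1 value — and the period has length 5.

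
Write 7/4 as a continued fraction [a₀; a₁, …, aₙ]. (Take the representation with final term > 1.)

[1; 1, 3]

7 = 1·4 + 3
4 = 1·3 + 1
3 = 3·1 + 0  (stop)
So 7/4 = [1; 1, 3].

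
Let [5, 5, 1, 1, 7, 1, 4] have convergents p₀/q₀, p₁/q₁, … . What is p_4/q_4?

430/83

Using pₖ = aₖpₖ₋₁ + pₖ₋₂, qₖ = aₖqₖ₋₁ + qₖ₋₂ (with p₋₁=1, p₋₂=0, q₋₁=0, q₋₂=1):
  k=0: a=5, p=5, q=1
  k=1: a=5, p=26, q=5
  k=2: a=1, p=31, q=6
  k=3: a=1, p=57, q=11
  k=4: a=7, p=430, q=83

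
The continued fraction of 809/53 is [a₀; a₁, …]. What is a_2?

1

809 = 15·53 + 14   →  a_0 = 15
53 = 3·14 + 11   →  a_1 = 3
14 = 1·11 + 3   →  a_2 = 1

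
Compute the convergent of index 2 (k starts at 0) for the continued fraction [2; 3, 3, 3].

23/10

Using pₖ = aₖpₖ₋₁ + pₖ₋₂, qₖ = aₖqₖ₋₁ + qₖ₋₂ (with p₋₁=1, p₋₂=0, q₋₁=0, q₋₂=1):
  k=0: a=2, p=2, q=1
  k=1: a=3, p=7, q=3
  k=2: a=3, p=23, q=10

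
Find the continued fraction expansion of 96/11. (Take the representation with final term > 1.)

[8; 1, 2, 1, 2]

96 = 8×11 + 8
11 = 1×8 + 3
8 = 2×3 + 2
3 = 1×2 + 1
2 = 2×1 + 0  (stop)
So 96/11 = [8; 1, 2, 1, 2].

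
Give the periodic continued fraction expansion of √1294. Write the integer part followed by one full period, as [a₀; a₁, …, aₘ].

a₀ = ⌊√1294⌋ = 35.
With m₀=0, d₀=1 and mₖ₊₁ = dₖaₖ − mₖ, dₖ₊₁ = (n − mₖ₊₁²)/dₖ, aₖ₊₁ = ⌊(a₀+mₖ₊₁)/dₖ₊₁⌋:
  k=1: m=35, d=69, a=1
  k=2: m=34, d=2, a=34
  k=3: m=34, d=69, a=1
  k=4: m=35, d=1, a=70
d=1 and a=2a₀=70 at k=4, so the next step gives (m, d) = (35, 69) again — its k=1 value — and the period has length 4.

[35; 1, 34, 1, 70]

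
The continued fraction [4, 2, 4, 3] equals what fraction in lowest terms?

Using pₖ = aₖpₖ₋₁ + pₖ₋₂ and qₖ = aₖqₖ₋₁ + qₖ₋₂:
  k=0: a=4, p=4, q=1
  k=1: a=2, p=9, q=2
  k=2: a=4, p=40, q=9
  k=3: a=3, p=129, q=29

129/29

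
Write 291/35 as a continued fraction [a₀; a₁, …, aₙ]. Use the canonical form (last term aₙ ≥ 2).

291 = 8·35 + 11
35 = 3·11 + 2
11 = 5·2 + 1
2 = 2·1 + 0  (stop)
So 291/35 = [8; 3, 5, 2].

[8; 3, 5, 2]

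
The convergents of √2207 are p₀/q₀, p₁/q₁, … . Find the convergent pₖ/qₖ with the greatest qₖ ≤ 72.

√2207 = [46; 1, 45, 1, 92, …] (period length 4).
Convergents:
  p_0/q_0 = 46/1
  p_1/q_1 = 47/1
  p_2/q_2 = 2161/46
  p_3/q_3 = 2208/47
  p_4/q_4 = 205297/4370
q_3 = 47 ≤ 72 < 4370 = q_4, so the answer is 2208/47.

2208/47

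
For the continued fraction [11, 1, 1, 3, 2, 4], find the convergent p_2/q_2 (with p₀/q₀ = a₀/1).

23/2

Using pₖ = aₖpₖ₋₁ + pₖ₋₂, qₖ = aₖqₖ₋₁ + qₖ₋₂ (with p₋₁=1, p₋₂=0, q₋₁=0, q₋₂=1):
  k=0: a=11, p=11, q=1
  k=1: a=1, p=12, q=1
  k=2: a=1, p=23, q=2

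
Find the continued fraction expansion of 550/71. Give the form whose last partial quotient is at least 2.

550 = 7·71 + 53
71 = 1·53 + 18
53 = 2·18 + 17
18 = 1·17 + 1
17 = 17·1 + 0  (stop)
So 550/71 = [7; 1, 2, 1, 17].

[7; 1, 2, 1, 17]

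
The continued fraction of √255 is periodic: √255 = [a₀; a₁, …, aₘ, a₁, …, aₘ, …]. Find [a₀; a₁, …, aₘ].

a₀ = ⌊√255⌋ = 15.
With m₀=0, d₀=1 and mₖ₊₁ = dₖaₖ − mₖ, dₖ₊₁ = (n − mₖ₊₁²)/dₖ, aₖ₊₁ = ⌊(a₀+mₖ₊₁)/dₖ₊₁⌋:
  k=1: m=15, d=30, a=1
  k=2: m=15, d=1, a=30
d=1 and a=2a₀=30 at k=2, so the next step gives (m, d) = (15, 30) again — its k=1 value — and the period has length 2.

[15; 1, 30]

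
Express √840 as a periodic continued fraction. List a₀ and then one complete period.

[28; 1, 56]

a₀ = ⌊√840⌋ = 28.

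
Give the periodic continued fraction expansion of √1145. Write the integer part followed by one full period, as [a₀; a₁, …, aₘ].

[33; 1, 5, 5, 1, 66]

a₀ = ⌊√1145⌋ = 33.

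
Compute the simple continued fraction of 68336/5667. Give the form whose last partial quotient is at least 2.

[12; 17, 14, 2, 3, 3]

68336 = 12·5667 + 332
5667 = 17·332 + 23
332 = 14·23 + 10
23 = 2·10 + 3
10 = 3·3 + 1
3 = 3·1 + 0  (stop)
So 68336/5667 = [12; 17, 14, 2, 3, 3].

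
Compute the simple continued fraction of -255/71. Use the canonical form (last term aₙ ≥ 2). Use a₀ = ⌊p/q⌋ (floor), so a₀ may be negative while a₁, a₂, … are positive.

-255 = -4·71 + 29
71 = 2·29 + 13
29 = 2·13 + 3
13 = 4·3 + 1
3 = 3·1 + 0  (stop)
So -255/71 = [-4; 2, 2, 4, 3].

[-4; 2, 2, 4, 3]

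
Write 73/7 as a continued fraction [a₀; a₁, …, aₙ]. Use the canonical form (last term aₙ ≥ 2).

[10; 2, 3]

73 = 10·7 + 3
7 = 2·3 + 1
3 = 3·1 + 0  (stop)
So 73/7 = [10; 2, 3].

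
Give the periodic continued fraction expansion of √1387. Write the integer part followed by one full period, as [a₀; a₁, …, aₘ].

[37; 4, 8, 37, 8, 4, 74]

a₀ = ⌊√1387⌋ = 37.
With m₀=0, d₀=1 and mₖ₊₁ = dₖaₖ − mₖ, dₖ₊₁ = (n − mₖ₊₁²)/dₖ, aₖ₊₁ = ⌊(a₀+mₖ₊₁)/dₖ₊₁⌋:
  k=1: m=37, d=18, a=4
  k=2: m=35, d=9, a=8
  k=3: m=37, d=2, a=37
  k=4: m=37, d=9, a=8
  k=5: m=35, d=18, a=4
  k=6: m=37, d=1, a=74
d=1 and a=2a₀=74 at k=6, so the next step gives (m, d) = (37, 18) again — its k=1 value — and the period has length 6.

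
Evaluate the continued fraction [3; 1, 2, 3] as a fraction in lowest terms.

37/10

Fold from the inside: start with 3/1.
  2 + 1/3 = 7/3
  1 + 3/7 = 10/7
  3 + 7/10 = 37/10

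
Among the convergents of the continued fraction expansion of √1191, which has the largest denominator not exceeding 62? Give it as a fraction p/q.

1622/47

√1191 = [34; 1, 1, 22, 1, 1, 68, …] (period length 6).
Convergents:
  p_0/q_0 = 34/1
  p_1/q_1 = 35/1
  p_2/q_2 = 69/2
  p_3/q_3 = 1553/45
  p_4/q_4 = 1622/47
  p_5/q_5 = 3175/92
q_4 = 47 ≤ 62 < 92 = q_5, so the answer is 1622/47.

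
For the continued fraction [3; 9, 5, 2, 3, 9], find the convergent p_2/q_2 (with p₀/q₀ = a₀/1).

Using pₖ = aₖpₖ₋₁ + pₖ₋₂, qₖ = aₖqₖ₋₁ + qₖ₋₂ (with p₋₁=1, p₋₂=0, q₋₁=0, q₋₂=1):
  k=0: a=3, p=3, q=1
  k=1: a=9, p=28, q=9
  k=2: a=5, p=143, q=46

143/46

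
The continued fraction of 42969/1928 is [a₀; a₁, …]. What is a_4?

1

42969 = 22·1928 + 553   →  a_0 = 22
1928 = 3·553 + 269   →  a_1 = 3
553 = 2·269 + 15   →  a_2 = 2
269 = 17·15 + 14   →  a_3 = 17
15 = 1·14 + 1   →  a_4 = 1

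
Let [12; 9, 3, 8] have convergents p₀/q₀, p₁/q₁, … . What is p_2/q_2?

339/28

Using pₖ = aₖpₖ₋₁ + pₖ₋₂, qₖ = aₖqₖ₋₁ + qₖ₋₂ (with p₋₁=1, p₋₂=0, q₋₁=0, q₋₂=1):
  k=0: a=12, p=12, q=1
  k=1: a=9, p=109, q=9
  k=2: a=3, p=339, q=28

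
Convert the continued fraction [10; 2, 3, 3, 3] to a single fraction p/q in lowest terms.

Using pₖ = aₖpₖ₋₁ + pₖ₋₂ and qₖ = aₖqₖ₋₁ + qₖ₋₂:
  k=0: a=10, p=10, q=1
  k=1: a=2, p=21, q=2
  k=2: a=3, p=73, q=7
  k=3: a=3, p=240, q=23
  k=4: a=3, p=793, q=76

793/76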